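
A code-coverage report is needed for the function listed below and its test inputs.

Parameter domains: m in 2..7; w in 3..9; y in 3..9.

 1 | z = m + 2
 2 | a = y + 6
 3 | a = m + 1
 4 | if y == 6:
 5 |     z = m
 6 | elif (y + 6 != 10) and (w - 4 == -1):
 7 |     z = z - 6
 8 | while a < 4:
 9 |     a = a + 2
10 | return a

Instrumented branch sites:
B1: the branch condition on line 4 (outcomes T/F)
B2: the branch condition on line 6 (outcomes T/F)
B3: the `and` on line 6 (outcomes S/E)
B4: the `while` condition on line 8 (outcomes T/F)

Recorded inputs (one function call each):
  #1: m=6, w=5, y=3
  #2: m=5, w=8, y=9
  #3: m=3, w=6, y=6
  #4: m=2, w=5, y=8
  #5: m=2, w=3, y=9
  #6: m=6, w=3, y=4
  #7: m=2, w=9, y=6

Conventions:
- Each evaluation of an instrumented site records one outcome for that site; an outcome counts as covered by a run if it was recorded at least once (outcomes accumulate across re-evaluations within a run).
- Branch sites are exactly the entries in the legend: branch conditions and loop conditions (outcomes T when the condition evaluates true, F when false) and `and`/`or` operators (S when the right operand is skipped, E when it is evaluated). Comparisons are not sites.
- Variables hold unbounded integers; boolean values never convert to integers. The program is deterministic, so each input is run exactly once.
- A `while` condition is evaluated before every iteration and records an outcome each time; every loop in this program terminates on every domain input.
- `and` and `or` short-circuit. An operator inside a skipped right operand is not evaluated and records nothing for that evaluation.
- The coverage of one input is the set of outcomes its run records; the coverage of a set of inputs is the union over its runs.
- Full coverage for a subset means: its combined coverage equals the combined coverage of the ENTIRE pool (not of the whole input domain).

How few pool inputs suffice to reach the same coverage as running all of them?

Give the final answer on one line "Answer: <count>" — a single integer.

run #1 (m=6, w=5, y=3) runs B1->F, B3->E, B2->F, B4->F; records B1=F, B2=F, B3=E, B4=F
run #2 (m=5, w=8, y=9) runs B1->F, B3->E, B2->F, B4->F; records B1=F, B2=F, B3=E, B4=F
run #3 (m=3, w=6, y=6) runs B1->T, B4->F; records B1=T, B4=F
run #4 (m=2, w=5, y=8) runs B1->F, B3->E, B2->F, B4->T, B4->F; records B1=F, B2=F, B3=E, B4=T, B4=F
run #5 (m=2, w=3, y=9) runs B1->F, B3->E, B2->T, B4->T, B4->F; records B1=F, B2=T, B3=E, B4=T, B4=F
run #6 (m=6, w=3, y=4) runs B1->F, B3->S, B2->F, B4->F; records B1=F, B2=F, B3=S, B4=F
run #7 (m=2, w=9, y=6) runs B1->T, B4->T, B4->F; records B1=T, B4=T, B4=F
union over all inputs: B1=T, B1=F, B2=T, B2=F, B3=S, B3=E, B4=T, B4=F (8 outcomes)
no size-1 subset reaches all 8 outcomes (best union: 5/8)
no size-2 subset reaches all 8 outcomes (best union: 7/8)
at size 3, {3, 5, 6} reaches all 8 outcomes; every lexicographically earlier size-3 subset fails

Answer: 3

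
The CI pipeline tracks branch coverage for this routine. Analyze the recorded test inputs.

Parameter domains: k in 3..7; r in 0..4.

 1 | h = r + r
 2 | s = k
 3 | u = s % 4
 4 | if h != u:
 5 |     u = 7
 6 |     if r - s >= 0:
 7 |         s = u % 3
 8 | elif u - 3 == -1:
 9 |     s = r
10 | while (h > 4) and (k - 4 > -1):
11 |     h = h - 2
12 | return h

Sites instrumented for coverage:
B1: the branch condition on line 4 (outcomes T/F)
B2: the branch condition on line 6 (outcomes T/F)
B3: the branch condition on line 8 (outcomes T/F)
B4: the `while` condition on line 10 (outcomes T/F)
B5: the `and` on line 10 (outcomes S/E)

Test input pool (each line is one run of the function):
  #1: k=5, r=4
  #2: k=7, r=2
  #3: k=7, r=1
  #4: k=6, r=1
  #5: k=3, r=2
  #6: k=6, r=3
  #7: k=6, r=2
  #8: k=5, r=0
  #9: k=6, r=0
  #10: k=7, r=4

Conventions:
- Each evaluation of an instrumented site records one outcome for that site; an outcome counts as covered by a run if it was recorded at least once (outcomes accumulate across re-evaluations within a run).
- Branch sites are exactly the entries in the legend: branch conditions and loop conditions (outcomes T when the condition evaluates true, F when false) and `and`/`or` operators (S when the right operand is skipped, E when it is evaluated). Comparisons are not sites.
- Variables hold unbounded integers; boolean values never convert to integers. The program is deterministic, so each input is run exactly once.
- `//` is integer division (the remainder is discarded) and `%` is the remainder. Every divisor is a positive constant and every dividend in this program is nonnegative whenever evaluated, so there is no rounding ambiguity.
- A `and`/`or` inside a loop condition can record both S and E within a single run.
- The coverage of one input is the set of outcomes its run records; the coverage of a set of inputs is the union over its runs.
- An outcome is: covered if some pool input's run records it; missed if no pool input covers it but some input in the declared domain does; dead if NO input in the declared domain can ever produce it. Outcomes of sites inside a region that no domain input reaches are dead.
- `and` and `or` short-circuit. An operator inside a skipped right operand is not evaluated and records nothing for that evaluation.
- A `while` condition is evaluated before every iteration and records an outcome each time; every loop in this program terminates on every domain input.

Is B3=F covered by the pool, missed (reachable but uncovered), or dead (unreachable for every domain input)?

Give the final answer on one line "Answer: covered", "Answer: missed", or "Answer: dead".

no pool input records B3=F
but domain input (k=4, r=0) does record it -> reachable, so missed

Answer: missed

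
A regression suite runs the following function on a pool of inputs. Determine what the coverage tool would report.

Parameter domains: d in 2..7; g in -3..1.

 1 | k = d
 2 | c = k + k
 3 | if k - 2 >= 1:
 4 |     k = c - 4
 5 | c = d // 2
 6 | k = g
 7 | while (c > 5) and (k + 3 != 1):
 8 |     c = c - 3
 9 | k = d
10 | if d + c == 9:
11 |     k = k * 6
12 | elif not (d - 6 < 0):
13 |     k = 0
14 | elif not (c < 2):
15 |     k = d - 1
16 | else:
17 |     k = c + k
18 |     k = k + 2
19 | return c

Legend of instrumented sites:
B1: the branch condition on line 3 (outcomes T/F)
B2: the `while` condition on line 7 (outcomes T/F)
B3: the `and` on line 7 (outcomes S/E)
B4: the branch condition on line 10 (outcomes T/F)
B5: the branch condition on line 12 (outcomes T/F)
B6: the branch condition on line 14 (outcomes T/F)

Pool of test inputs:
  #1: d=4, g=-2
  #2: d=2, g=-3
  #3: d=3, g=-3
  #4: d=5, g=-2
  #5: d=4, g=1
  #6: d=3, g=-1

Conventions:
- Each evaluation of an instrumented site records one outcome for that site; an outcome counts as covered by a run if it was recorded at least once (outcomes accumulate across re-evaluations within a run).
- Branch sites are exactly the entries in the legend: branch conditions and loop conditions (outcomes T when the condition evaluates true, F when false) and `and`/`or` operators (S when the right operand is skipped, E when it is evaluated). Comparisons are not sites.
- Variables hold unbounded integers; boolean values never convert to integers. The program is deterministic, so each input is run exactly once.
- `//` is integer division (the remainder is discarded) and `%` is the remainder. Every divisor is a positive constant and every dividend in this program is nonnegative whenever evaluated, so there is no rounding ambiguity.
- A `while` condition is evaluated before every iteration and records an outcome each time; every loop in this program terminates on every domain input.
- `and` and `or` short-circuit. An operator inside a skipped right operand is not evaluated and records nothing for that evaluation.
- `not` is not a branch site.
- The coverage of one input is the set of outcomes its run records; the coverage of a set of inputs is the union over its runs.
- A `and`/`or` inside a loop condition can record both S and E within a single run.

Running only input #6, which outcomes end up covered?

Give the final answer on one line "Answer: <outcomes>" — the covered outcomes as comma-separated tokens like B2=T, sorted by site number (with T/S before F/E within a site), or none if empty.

Simulating input #6 (d=3, g=-1) step by step:
  B1->T, B3->S, B2->F, B4->F, B5->F, B6->F
distinct outcomes covered: B1=T, B2=F, B3=S, B4=F, B5=F, B6=F

Answer: B1=T, B2=F, B3=S, B4=F, B5=F, B6=F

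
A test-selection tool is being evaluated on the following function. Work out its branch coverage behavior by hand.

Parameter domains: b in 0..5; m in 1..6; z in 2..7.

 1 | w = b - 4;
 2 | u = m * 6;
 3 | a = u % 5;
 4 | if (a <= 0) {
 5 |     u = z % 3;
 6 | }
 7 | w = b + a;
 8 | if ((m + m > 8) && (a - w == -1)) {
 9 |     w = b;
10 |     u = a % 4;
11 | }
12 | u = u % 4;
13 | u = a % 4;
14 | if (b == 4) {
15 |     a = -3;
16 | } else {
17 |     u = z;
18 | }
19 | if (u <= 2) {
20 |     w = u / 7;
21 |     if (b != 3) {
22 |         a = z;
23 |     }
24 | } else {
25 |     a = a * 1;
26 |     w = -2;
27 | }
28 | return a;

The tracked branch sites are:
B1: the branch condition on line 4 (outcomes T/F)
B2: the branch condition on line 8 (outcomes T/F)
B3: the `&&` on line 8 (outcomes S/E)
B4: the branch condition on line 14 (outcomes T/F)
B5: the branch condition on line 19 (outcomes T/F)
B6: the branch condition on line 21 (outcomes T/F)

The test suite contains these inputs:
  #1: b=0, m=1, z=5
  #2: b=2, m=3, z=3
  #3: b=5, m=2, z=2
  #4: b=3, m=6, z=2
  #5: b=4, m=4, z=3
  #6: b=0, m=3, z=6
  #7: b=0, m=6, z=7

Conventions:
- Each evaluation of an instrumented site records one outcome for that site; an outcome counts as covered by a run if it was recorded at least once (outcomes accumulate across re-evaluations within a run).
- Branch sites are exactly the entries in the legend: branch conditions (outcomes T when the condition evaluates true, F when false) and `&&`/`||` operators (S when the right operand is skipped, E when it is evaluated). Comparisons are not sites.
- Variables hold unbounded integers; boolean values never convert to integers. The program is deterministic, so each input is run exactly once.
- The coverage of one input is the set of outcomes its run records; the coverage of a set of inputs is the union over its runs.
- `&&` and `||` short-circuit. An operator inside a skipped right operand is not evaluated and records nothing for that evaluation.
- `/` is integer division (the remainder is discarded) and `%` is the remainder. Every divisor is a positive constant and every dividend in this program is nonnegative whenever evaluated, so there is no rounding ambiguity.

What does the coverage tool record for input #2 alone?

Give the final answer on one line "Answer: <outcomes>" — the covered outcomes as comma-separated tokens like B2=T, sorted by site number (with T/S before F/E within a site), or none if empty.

Event log for input #2 (b=2, m=3, z=3):
  B1->F, B3->S, B2->F, B4->F, B5->F
collecting distinct outcomes: B1=F, B2=F, B3=S, B4=F, B5=F

Answer: B1=F, B2=F, B3=S, B4=F, B5=F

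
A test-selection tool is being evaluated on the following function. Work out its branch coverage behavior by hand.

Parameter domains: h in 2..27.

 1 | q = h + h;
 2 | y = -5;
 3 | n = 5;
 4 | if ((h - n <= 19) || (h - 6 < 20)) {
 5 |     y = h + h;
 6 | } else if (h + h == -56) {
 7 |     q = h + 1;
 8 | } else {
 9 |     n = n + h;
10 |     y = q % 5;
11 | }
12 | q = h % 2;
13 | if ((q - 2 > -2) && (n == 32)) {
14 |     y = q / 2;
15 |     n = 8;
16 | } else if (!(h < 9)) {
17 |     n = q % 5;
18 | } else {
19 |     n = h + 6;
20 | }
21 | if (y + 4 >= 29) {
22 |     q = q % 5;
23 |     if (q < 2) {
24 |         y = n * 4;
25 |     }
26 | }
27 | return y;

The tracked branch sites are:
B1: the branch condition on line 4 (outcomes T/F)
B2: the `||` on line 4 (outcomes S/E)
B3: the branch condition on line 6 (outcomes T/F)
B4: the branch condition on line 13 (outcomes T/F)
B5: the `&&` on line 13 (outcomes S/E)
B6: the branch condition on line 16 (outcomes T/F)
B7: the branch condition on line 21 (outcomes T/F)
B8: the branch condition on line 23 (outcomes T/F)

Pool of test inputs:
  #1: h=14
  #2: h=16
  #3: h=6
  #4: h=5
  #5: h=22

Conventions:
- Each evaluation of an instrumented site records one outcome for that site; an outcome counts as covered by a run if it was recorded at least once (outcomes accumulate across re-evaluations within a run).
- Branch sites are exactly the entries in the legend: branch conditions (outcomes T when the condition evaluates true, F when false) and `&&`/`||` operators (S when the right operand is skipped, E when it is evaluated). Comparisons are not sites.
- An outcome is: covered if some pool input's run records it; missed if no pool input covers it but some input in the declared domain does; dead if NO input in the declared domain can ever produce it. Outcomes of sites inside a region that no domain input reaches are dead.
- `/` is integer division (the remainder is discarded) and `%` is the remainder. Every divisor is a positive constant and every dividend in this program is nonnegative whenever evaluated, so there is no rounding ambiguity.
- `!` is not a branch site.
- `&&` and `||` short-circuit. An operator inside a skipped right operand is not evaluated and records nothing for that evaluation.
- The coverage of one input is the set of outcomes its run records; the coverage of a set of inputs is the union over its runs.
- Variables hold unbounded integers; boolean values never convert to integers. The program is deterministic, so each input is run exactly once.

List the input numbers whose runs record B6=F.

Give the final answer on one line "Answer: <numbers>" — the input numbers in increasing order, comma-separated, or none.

input #1 (h=14): misses B6=F
input #2 (h=16): misses B6=F
input #3 (h=6): covers B6=F
input #4 (h=5): covers B6=F
input #5 (h=22): misses B6=F

Answer: 3, 4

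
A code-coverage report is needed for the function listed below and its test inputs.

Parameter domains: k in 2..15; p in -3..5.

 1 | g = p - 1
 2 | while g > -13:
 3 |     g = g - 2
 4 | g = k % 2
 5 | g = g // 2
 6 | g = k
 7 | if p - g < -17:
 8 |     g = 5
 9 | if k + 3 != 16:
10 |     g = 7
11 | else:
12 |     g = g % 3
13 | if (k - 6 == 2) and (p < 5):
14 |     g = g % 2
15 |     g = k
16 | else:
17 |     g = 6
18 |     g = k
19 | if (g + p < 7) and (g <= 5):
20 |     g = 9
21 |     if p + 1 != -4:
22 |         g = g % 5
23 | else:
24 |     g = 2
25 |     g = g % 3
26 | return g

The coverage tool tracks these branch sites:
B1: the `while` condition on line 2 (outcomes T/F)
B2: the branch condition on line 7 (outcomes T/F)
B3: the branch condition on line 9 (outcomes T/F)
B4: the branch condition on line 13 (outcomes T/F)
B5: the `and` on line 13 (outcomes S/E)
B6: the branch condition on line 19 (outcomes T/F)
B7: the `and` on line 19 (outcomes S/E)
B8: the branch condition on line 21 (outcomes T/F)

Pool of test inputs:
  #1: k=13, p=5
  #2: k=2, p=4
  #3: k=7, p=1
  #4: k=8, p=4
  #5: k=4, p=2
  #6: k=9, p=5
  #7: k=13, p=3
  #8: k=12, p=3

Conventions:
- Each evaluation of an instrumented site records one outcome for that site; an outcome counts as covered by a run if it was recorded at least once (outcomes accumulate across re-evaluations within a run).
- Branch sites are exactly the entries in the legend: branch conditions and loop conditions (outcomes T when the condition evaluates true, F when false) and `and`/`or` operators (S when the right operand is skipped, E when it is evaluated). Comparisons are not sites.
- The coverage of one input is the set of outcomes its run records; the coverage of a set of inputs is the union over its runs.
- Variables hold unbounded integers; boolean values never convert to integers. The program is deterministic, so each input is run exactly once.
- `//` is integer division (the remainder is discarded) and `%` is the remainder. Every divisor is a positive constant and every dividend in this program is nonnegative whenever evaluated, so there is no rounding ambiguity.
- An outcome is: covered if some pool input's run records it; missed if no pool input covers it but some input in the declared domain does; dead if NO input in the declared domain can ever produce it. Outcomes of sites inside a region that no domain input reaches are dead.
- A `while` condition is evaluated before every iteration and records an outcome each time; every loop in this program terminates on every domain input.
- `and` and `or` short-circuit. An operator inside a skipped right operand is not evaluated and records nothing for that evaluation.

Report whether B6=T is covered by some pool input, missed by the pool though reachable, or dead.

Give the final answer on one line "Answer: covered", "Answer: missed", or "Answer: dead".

B6=T is recorded by pool input(s) 2, 5 -> covered

Answer: covered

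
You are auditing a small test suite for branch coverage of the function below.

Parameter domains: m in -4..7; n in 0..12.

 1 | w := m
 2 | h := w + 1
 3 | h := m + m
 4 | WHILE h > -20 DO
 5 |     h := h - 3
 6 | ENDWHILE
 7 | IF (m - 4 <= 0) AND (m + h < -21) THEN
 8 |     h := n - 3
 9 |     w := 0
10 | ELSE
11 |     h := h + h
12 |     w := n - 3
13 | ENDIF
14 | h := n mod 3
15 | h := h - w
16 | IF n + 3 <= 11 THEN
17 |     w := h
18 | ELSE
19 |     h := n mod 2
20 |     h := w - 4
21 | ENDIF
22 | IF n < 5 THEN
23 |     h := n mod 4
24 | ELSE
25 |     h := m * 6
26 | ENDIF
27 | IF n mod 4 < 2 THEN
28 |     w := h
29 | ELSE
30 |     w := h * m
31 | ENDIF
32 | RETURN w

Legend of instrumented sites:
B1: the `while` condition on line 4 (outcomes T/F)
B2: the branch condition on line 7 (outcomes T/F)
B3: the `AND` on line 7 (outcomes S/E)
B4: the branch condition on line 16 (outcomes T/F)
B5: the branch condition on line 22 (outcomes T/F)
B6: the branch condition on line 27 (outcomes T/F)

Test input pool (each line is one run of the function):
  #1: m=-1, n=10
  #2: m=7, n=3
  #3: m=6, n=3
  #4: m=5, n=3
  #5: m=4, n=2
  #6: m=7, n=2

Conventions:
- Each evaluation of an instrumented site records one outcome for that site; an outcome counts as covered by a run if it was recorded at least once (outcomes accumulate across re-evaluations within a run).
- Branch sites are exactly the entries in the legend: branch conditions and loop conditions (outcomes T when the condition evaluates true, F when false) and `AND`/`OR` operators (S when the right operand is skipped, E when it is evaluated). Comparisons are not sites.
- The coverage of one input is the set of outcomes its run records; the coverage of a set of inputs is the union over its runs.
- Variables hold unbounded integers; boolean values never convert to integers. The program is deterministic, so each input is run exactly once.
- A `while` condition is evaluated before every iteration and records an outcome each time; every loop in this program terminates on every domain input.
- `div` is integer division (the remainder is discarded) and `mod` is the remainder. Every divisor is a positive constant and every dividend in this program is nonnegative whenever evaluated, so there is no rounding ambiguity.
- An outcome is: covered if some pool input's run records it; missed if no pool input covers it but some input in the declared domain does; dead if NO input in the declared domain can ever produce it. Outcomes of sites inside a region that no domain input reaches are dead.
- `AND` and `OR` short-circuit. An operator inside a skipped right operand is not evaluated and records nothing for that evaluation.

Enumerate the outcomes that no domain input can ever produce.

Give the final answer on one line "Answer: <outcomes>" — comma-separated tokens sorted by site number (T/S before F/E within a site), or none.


exhaustive pass over the 156-input domain:
  reachable outcomes have witnesses, e.g. B1=T (e.g. m=-4, n=0), B1=F (e.g. m=-4, n=0), B2=T (e.g. m=-4, n=0), B2=F (e.g. m=-1, n=0)
Answer: none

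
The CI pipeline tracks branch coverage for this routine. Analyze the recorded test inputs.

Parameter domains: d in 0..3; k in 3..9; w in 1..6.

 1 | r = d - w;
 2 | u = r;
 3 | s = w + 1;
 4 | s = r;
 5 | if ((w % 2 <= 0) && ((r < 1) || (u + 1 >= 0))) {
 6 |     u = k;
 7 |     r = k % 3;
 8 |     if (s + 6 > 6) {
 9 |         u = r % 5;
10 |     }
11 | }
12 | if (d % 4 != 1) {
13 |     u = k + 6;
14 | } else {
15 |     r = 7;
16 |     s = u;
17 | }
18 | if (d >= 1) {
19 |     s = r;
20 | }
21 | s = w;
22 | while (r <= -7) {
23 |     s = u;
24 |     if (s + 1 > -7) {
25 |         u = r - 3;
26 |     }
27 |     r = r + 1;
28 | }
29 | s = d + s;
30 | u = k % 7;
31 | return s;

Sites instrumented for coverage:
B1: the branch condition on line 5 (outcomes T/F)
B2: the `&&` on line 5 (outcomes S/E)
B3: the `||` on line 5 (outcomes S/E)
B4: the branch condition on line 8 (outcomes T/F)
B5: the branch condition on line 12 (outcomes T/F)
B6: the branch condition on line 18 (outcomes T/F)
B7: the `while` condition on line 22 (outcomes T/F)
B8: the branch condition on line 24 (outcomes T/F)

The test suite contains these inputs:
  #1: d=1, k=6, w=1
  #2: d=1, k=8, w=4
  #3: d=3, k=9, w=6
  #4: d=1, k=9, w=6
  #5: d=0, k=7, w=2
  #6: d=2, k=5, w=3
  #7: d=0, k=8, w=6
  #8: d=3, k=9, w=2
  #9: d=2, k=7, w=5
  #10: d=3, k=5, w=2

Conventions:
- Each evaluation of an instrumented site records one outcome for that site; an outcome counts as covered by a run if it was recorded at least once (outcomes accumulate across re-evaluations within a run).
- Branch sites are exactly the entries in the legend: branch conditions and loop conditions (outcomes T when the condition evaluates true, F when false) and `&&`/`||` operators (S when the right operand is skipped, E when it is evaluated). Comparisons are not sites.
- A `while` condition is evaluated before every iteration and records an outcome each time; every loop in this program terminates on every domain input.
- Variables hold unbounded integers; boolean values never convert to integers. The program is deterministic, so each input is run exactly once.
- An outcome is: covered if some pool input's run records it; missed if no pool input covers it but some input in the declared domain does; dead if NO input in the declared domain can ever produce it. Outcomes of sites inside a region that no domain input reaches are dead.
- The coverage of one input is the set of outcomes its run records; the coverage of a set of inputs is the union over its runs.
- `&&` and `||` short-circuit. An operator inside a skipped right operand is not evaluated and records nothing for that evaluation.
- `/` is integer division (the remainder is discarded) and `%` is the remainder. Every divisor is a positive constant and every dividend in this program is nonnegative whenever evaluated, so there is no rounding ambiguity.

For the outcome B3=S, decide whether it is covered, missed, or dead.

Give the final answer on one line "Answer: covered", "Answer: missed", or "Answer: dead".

B3=S is recorded by pool input(s) 2, 3, 4, 5, 7 -> covered

Answer: covered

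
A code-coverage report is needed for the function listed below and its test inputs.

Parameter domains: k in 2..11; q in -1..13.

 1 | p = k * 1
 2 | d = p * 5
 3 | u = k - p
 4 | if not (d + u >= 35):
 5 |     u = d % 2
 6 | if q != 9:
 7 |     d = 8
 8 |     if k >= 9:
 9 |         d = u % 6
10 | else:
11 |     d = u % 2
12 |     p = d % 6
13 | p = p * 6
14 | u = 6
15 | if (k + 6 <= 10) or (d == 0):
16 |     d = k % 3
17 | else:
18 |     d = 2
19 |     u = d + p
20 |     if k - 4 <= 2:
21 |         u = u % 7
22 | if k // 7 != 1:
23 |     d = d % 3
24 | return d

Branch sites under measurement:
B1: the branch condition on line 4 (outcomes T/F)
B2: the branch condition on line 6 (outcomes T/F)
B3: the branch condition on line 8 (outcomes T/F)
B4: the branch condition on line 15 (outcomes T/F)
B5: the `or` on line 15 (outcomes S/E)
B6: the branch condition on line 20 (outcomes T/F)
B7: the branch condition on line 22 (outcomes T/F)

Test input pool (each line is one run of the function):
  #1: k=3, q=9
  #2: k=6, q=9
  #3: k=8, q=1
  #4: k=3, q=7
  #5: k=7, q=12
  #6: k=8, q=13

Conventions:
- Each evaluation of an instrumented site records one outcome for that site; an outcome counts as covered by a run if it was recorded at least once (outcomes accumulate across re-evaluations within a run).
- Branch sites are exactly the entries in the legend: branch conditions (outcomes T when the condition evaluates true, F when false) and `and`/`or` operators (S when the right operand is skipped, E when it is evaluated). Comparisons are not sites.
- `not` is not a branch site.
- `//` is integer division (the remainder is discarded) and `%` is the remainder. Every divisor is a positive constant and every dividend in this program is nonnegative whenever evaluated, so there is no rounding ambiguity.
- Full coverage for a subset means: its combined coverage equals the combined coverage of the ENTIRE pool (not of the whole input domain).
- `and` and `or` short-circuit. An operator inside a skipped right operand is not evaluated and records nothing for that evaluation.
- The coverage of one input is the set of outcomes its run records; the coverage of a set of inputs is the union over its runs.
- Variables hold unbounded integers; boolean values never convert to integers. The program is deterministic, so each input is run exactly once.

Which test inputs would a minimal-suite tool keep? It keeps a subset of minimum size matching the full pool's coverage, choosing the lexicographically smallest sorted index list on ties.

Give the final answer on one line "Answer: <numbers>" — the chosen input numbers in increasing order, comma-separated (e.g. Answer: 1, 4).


input #1 (k=3, q=9): events B1->T, B2->F, B5->S, B4->T, B7->T; covers B1=T, B2=F, B4=T, B5=S, B7=T
input #2 (k=6, q=9): events B1->T, B2->F, B5->E, B4->T, B7->T; covers B1=T, B2=F, B4=T, B5=E, B7=T
input #3 (k=8, q=1): events B1->F, B2->T, B3->F, B5->E, B4->F, B6->F, B7->F; covers B1=F, B2=T, B3=F, B4=F, B5=E, B6=F, B7=F
input #4 (k=3, q=7): events B1->T, B2->T, B3->F, B5->S, B4->T, B7->T; covers B1=T, B2=T, B3=F, B4=T, B5=S, B7=T
input #5 (k=7, q=12): events B1->F, B2->T, B3->F, B5->E, B4->F, B6->F, B7->F; covers B1=F, B2=T, B3=F, B4=F, B5=E, B6=F, B7=F
input #6 (k=8, q=13): events B1->F, B2->T, B3->F, B5->E, B4->F, B6->F, B7->F; covers B1=F, B2=T, B3=F, B4=F, B5=E, B6=F, B7=F
union over all inputs: B1=T, B1=F, B2=T, B2=F, B3=F, B4=T, B4=F, B5=S, B5=E, B6=F, B7=T, B7=F (12 outcomes)
checked all size-1 subsets: none covers 12 outcomes (max 7/12)
inputs {1, 3} (size 2) cover everything; no size-2 subset with a lexicographically smaller index list covers all 12
Answer: 1, 3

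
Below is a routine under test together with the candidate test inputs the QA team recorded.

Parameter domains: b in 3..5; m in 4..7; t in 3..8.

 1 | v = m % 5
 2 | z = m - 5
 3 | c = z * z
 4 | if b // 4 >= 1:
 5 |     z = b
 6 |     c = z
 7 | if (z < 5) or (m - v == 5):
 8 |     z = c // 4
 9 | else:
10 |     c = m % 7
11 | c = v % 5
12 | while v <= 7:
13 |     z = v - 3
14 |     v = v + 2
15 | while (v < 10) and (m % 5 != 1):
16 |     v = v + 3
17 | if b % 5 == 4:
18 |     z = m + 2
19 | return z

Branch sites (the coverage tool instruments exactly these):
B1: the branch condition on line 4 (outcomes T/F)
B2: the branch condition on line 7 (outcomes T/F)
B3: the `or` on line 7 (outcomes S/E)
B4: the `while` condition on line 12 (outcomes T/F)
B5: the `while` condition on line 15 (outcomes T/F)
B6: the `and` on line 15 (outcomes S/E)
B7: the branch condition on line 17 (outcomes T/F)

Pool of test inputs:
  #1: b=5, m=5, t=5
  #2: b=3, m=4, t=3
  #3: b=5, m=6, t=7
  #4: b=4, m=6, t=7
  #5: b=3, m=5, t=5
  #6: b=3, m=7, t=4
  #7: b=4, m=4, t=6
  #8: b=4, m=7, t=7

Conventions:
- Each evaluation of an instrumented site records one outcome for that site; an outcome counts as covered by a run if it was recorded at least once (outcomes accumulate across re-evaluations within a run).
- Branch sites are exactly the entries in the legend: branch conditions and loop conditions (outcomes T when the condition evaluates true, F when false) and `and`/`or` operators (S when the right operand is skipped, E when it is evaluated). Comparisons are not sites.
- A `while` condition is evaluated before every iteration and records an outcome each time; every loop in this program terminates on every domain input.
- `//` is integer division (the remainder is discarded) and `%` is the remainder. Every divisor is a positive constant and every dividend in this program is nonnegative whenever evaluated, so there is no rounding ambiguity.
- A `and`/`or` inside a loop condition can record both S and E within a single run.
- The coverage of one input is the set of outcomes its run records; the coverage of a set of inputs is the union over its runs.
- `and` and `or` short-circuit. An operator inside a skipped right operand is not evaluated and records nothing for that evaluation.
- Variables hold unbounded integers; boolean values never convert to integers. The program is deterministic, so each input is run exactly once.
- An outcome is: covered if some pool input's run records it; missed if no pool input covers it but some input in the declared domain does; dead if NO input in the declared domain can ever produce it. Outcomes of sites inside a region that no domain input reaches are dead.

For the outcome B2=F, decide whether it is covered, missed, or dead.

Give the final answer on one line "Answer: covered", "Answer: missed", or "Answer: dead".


no pool input records B2=F
but domain input (b=5, m=4, t=3) does record it -> reachable, so missed
Answer: missed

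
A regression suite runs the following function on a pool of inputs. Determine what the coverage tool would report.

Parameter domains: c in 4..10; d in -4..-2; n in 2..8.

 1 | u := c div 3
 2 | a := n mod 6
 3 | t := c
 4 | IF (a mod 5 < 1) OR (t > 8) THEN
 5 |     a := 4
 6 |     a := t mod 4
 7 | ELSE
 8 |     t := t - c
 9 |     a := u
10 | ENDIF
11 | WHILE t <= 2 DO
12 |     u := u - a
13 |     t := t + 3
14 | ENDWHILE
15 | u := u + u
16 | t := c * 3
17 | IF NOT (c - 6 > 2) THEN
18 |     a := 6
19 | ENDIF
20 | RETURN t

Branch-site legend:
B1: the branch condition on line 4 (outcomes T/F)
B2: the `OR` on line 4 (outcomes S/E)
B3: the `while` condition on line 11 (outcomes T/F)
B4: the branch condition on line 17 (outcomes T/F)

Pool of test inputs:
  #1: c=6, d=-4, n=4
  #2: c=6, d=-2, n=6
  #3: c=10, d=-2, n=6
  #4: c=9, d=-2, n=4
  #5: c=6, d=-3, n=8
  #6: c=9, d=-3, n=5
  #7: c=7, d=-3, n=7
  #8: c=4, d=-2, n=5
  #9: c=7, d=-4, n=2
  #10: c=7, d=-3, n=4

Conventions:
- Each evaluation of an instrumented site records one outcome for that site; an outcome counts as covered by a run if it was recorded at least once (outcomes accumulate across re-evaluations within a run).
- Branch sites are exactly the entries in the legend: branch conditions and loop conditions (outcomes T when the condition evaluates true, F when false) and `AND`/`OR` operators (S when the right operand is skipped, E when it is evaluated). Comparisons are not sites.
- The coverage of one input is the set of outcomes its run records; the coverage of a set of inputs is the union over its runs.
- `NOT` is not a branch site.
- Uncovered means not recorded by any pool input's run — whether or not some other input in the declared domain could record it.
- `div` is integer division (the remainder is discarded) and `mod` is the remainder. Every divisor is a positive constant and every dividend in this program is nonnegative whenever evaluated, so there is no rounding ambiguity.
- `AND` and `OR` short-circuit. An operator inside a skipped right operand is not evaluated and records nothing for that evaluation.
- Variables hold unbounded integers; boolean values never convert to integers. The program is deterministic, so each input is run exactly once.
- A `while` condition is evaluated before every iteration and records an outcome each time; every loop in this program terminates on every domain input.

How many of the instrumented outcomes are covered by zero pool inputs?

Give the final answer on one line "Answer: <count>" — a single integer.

input #1 (c=6, d=-4, n=4): events B2->E, B1->F, B3->T, B3->F, B4->T; covers B1=F, B2=E, B3=T, B3=F, B4=T
input #2 (c=6, d=-2, n=6): events B2->S, B1->T, B3->F, B4->T; covers B1=T, B2=S, B3=F, B4=T
input #3 (c=10, d=-2, n=6): events B2->S, B1->T, B3->F, B4->F; covers B1=T, B2=S, B3=F, B4=F
input #4 (c=9, d=-2, n=4): events B2->E, B1->T, B3->F, B4->F; covers B1=T, B2=E, B3=F, B4=F
input #5 (c=6, d=-3, n=8): events B2->E, B1->F, B3->T, B3->F, B4->T; covers B1=F, B2=E, B3=T, B3=F, B4=T
input #6 (c=9, d=-3, n=5): events B2->S, B1->T, B3->F, B4->F; covers B1=T, B2=S, B3=F, B4=F
input #7 (c=7, d=-3, n=7): events B2->E, B1->F, B3->T, B3->F, B4->T; covers B1=F, B2=E, B3=T, B3=F, B4=T
input #8 (c=4, d=-2, n=5): events B2->S, B1->T, B3->F, B4->T; covers B1=T, B2=S, B3=F, B4=T
input #9 (c=7, d=-4, n=2): events B2->E, B1->F, B3->T, B3->F, B4->T; covers B1=F, B2=E, B3=T, B3=F, B4=T
input #10 (c=7, d=-3, n=4): events B2->E, B1->F, B3->T, B3->F, B4->T; covers B1=F, B2=E, B3=T, B3=F, B4=T
union over the pool: B1=T, B1=F, B2=S, B2=E, B3=T, B3=F, B4=T, B4=F
uncovered (0 of 8): none

Answer: 0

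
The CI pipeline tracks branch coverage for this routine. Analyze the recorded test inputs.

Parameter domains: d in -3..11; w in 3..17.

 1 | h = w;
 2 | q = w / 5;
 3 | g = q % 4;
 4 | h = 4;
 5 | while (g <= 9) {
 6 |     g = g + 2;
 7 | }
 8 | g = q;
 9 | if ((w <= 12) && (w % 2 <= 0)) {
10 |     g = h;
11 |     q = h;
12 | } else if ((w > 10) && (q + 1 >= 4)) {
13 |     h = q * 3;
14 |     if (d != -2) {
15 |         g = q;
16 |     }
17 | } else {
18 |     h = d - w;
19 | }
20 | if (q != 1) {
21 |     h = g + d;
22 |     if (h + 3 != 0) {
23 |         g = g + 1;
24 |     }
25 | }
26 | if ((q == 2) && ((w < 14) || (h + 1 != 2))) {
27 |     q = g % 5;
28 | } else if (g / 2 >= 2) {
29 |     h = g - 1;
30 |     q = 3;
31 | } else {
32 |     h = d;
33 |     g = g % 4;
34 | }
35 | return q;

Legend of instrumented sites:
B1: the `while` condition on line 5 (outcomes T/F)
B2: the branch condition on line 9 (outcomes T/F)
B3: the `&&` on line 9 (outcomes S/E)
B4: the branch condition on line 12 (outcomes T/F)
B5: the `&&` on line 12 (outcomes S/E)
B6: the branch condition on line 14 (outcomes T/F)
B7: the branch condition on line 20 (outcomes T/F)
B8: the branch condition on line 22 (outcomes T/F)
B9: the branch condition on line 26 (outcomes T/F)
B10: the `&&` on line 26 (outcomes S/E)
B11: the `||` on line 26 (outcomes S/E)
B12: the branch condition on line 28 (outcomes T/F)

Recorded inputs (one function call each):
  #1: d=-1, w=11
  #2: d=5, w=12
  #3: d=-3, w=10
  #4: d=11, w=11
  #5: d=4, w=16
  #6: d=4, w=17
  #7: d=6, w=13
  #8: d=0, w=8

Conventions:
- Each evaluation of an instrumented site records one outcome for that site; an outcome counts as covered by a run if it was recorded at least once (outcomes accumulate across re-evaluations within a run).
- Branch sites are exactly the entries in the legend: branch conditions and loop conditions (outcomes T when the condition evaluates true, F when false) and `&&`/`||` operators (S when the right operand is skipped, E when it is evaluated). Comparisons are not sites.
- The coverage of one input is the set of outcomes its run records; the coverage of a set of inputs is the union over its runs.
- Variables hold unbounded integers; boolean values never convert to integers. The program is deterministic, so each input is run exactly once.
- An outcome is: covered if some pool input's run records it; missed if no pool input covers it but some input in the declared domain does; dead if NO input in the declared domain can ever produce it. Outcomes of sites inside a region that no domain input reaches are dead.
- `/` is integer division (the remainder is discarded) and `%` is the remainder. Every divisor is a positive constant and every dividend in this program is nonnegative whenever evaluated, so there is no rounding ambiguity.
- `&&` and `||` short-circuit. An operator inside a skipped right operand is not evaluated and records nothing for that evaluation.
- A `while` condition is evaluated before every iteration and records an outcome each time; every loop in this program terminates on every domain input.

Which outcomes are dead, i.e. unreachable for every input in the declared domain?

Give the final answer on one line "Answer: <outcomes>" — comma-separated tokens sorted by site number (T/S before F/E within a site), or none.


running all 225 domain inputs and tallying outcomes:
  reachable outcomes have witnesses, e.g. B1=T (e.g. d=-3, w=3), B1=F (e.g. d=-3, w=3), B2=T (e.g. d=-3, w=4), B2=F (e.g. d=-3, w=3)
Answer: none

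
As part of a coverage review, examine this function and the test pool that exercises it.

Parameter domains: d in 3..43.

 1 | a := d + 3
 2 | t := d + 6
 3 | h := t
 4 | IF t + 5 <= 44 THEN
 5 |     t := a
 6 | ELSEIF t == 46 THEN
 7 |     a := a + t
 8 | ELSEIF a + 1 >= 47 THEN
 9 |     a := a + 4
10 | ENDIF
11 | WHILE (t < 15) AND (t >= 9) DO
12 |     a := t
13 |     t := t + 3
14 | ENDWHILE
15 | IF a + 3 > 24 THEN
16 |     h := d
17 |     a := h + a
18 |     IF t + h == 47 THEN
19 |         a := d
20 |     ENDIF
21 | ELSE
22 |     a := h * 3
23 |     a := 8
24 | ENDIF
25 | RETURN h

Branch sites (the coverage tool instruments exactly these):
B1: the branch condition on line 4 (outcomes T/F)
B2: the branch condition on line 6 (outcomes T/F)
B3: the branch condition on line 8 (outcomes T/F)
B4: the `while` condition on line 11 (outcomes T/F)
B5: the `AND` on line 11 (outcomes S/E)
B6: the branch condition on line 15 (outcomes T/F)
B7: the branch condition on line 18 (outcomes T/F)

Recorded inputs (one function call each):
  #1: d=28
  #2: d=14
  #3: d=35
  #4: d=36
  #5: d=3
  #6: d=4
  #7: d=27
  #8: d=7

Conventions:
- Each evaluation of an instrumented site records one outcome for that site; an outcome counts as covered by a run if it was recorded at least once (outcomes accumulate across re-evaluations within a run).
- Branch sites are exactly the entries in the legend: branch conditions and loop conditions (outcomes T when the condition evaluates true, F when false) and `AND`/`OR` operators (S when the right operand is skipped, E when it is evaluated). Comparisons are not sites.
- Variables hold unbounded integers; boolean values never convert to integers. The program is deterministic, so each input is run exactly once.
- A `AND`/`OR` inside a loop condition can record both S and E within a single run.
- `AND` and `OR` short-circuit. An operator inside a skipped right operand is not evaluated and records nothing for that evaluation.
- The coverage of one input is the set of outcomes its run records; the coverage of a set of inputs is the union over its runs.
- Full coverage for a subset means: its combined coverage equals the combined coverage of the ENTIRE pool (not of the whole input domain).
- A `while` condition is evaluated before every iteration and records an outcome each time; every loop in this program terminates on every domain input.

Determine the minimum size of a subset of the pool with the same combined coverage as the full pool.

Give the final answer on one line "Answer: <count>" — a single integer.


input #1, d=28: events B1->T, B5->S, B4->F, B6->T, B7->F; outcomes B1=T, B4=F, B5=S, B6=T, B7=F
input #2, d=14: events B1->T, B5->S, B4->F, B6->F; outcomes B1=T, B4=F, B5=S, B6=F
input #3, d=35: events B1->F, B2->F, B3->F, B5->S, B4->F, B6->T, B7->F; outcomes B1=F, B2=F, B3=F, B4=F, B5=S, B6=T, B7=F
input #4, d=36: events B1->F, B2->F, B3->F, B5->S, B4->F, B6->T, B7->F; outcomes B1=F, B2=F, B3=F, B4=F, B5=S, B6=T, B7=F
input #5, d=3: events B1->T, B5->E, B4->F, B6->F; outcomes B1=T, B4=F, B5=E, B6=F
input #6, d=4: events B1->T, B5->E, B4->F, B6->F; outcomes B1=T, B4=F, B5=E, B6=F
input #7, d=27: events B1->T, B5->S, B4->F, B6->T, B7->F; outcomes B1=T, B4=F, B5=S, B6=T, B7=F
input #8, d=7: events B1->T, B5->E, B4->T, B5->E, B4->T, B5->S, B4->F, B6->F; outcomes B1=T, B4=T, B4=F, B5=S, B5=E, B6=F
together the pool reaches 11 outcomes: B1=T, B1=F, B2=F, B3=F, B4=T, B4=F, B5=S, B5=E, B6=T, B6=F, B7=F
checked all size-1 subsets: none covers 11 outcomes (max 7/11)
size 2: inputs {3, 8} cover all 11 outcomes, and no lexicographically smaller subset of this size does
Answer: 2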